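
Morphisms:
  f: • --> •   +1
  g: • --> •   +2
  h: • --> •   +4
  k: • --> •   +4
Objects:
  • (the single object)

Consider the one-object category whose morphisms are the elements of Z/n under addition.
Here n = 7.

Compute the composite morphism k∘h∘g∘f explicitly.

Answer: +4

Derivation:
  0 +1≡1 +2≡3 +4≡0 +4≡4  (mod 7)
result: +4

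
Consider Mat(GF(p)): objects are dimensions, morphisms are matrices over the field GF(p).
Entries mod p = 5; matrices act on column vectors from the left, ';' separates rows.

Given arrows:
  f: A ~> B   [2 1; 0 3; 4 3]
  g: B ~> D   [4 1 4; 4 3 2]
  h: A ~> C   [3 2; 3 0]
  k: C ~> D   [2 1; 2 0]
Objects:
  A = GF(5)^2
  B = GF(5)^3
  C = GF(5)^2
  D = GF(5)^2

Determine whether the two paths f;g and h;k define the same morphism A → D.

Along f;g (path 1):
  e0=⟨1,0⟩ f~>⟨2,0,4⟩ g~>⟨4,1⟩
  e1=⟨0,1⟩ f~>⟨1,3,3⟩ g~>⟨4,4⟩
  composite₁ = [4 4; 1 4]
Along h;k (path 2):
  e0=⟨1,0⟩ h~>⟨3,3⟩ k~>⟨4,1⟩
  e1=⟨0,1⟩ h~>⟨2,0⟩ k~>⟨4,4⟩
  composite₂ = [4 4; 1 4]
Equal? same morphism ✓

Answer: COMMUTES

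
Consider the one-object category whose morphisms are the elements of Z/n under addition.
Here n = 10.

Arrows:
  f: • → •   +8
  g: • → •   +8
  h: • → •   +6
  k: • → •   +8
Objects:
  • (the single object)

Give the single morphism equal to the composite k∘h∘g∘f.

  0 +8≡8 +8≡6 +6≡2 +8≡0  (mod 10)
result: +0

Answer: +0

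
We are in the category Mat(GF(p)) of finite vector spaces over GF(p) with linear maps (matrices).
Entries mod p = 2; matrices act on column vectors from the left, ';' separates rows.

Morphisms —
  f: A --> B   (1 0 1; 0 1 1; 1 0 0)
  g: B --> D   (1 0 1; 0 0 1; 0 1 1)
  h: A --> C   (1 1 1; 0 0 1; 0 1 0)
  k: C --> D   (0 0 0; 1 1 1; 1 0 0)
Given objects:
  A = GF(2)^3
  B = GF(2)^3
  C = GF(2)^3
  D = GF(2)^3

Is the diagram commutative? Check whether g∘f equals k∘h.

Answer: DOES NOT COMMUTE

Trace:
Along f;g (path 1):
  e0=(1,0,0) f-->(1,0,1) g-->(0,1,1)
  e1=(0,1,0) f-->(0,1,0) g-->(0,0,1)
  e2=(0,0,1) f-->(1,1,0) g-->(1,0,1)
  composite₁ = (0 0 1; 1 0 0; 1 1 1)
Along h;k (path 2):
  e0=(1,0,0) h-->(1,0,0) k-->(0,1,1)
  e1=(0,1,0) h-->(1,0,1) k-->(0,0,1)
  e2=(0,0,1) h-->(1,1,0) k-->(0,0,1)
  composite₂ = (0 0 0; 1 0 0; 1 1 1)
Equal? differ; not commutative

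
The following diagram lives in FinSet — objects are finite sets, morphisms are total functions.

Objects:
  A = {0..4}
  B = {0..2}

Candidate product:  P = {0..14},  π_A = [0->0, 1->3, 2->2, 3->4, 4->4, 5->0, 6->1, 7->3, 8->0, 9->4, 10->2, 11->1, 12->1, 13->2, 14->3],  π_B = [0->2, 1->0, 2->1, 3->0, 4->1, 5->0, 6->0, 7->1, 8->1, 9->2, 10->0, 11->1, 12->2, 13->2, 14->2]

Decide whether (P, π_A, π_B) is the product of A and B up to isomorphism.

|A|·|B| = 5·3 = 15;  |P| = 15
Check the pairing map k ↦ (π_A(k), π_B(k)):
  0 -> (0,2)
  1 -> (3,0)
  2 -> (2,1)
  3 -> (4,0)
  4 -> (4,1)
  5 -> (0,0)
  6 -> (1,0)
  7 -> (3,1)
  8 -> (0,1)
  9 -> (4,2)
  10 -> (2,0)
  11 -> (1,1)
  12 -> (1,2)
  13 -> (2,2)
  14 -> (3,2)
distinct pairs in image: 15 / 15 needed
  → bijection onto A×B; projections well-typed.

Answer: VALID PRODUCT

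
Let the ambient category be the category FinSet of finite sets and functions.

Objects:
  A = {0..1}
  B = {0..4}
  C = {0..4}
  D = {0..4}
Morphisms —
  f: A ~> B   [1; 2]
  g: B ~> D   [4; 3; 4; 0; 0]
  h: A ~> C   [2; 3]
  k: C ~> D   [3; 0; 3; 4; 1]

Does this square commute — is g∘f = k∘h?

Answer: COMMUTES

Derivation:
Along f;g (path 1):
  0 f~>1 g~>3
  1 f~>2 g~>4
  composite₁ = [3; 4]
Along h;k (path 2):
  0 h~>2 k~>3
  1 h~>3 k~>4
  composite₂ = [3; 4]
Equal? YES — commutes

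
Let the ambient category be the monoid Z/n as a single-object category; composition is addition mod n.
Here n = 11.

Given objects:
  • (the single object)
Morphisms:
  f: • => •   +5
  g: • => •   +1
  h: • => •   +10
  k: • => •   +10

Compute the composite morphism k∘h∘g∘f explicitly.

Answer: +4

Work:
  0 +5≡5 +1≡6 +10≡5 +10≡4  (mod 11)
composite: +4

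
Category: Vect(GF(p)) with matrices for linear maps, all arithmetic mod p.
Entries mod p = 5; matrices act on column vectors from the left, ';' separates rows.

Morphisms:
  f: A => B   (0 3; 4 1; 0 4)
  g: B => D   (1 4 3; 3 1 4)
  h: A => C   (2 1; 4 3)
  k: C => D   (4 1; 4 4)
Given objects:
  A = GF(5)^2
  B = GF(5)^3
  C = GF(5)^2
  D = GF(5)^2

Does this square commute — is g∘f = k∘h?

Answer: DOES NOT COMMUTE

Trace:
1) trace f;g:
  e0=[1,0] f=>[0,4,0] g=>[1,4]
  e1=[0,1] f=>[3,1,4] g=>[4,1]
  ⟦path⟧₁ = (1 4; 4 1)
2) trace h;k:
  e0=[1,0] h=>[2,4] k=>[2,4]
  e1=[0,1] h=>[1,3] k=>[2,1]
  ⟦path⟧₂ = (2 2; 4 1)
Equal? differ; not commutative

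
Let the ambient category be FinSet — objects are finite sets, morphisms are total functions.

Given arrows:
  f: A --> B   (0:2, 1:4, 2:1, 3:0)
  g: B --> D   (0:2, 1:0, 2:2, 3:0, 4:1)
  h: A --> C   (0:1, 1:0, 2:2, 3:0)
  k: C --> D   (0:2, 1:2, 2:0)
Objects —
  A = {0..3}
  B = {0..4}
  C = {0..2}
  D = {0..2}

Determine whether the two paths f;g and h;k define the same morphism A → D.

Path 1 = f;g:
  0 f-->2 g-->2
  1 f-->4 g-->1
  2 f-->1 g-->0
  3 f-->0 g-->2
  composite₁ = (0:2, 1:1, 2:0, 3:2)
Path 2 = h;k:
  0 h-->1 k-->2
  1 h-->0 k-->2
  2 h-->2 k-->0
  3 h-->0 k-->2
  composite₂ = (0:2, 1:2, 2:0, 3:2)
Equal? differ; not commutative

Answer: DOES NOT COMMUTE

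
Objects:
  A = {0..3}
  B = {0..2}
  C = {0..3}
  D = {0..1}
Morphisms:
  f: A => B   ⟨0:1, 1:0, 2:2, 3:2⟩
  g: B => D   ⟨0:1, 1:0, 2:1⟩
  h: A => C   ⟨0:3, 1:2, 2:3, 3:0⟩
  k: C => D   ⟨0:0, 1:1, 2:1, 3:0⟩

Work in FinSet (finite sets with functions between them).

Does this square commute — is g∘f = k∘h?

Path 1 = f;g:
  0 f=>1 g=>0
  1 f=>0 g=>1
  2 f=>2 g=>1
  3 f=>2 g=>1
  ⟦path⟧₁ = ⟨0:0, 1:1, 2:1, 3:1⟩
Path 2 = h;k:
  0 h=>3 k=>0
  1 h=>2 k=>1
  2 h=>3 k=>0
  3 h=>0 k=>0
  ⟦path⟧₂ = ⟨0:0, 1:1, 2:0, 3:0⟩
Equal? differ; not commutative

Answer: DOES NOT COMMUTE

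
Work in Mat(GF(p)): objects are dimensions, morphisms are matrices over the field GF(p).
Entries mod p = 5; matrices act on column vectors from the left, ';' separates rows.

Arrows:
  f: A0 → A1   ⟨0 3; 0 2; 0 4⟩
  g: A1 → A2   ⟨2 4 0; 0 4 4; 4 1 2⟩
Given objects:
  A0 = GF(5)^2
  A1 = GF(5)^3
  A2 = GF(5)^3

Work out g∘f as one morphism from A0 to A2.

Answer: ⟨0 4; 0 4; 0 2⟩

Work:
  e0=(1,0) f→(0,0,0) g→(0,0,0)
  e1=(0,1) f→(3,2,4) g→(4,4,2)
composite: ⟨0 4; 0 4; 0 2⟩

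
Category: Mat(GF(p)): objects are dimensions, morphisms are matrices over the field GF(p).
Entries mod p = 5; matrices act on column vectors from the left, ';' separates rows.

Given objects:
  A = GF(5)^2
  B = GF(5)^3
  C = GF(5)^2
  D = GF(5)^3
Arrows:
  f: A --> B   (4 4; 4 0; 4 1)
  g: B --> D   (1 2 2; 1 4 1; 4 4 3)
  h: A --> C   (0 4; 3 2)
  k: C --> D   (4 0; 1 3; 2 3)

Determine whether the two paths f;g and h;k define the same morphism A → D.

Path 1 = f;g:
  e0=⟨1,0⟩ f-->⟨4,4,4⟩ g-->⟨0,4,4⟩
  e1=⟨0,1⟩ f-->⟨4,0,1⟩ g-->⟨1,0,4⟩
  ⟦path⟧₁ = (0 1; 4 0; 4 4)
Path 2 = h;k:
  e0=⟨1,0⟩ h-->⟨0,3⟩ k-->⟨0,4,4⟩
  e1=⟨0,1⟩ h-->⟨4,2⟩ k-->⟨1,0,4⟩
  ⟦path⟧₂ = (0 1; 4 0; 4 4)
Equal? YES — commutes

Answer: COMMUTES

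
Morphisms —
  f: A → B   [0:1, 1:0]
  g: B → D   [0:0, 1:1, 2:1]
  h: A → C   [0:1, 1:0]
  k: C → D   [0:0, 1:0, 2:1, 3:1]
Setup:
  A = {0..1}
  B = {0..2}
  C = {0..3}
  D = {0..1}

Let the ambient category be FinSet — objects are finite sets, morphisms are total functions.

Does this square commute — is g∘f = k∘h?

Answer: DOES NOT COMMUTE

Derivation:
Along f;g (path 1):
  0 f→1 g→1
  1 f→0 g→0
  result₁ = [0:1, 1:0]
Along h;k (path 2):
  0 h→1 k→0
  1 h→0 k→0
  result₂ = [0:0, 1:0]
Equal? NO — does not commute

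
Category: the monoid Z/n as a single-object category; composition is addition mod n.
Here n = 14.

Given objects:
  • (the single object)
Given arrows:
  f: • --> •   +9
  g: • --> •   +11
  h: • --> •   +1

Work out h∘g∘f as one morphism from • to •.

Answer: +7

Work:
  0 +9≡9 +11≡6 +1≡7  (mod 14)
composite: +7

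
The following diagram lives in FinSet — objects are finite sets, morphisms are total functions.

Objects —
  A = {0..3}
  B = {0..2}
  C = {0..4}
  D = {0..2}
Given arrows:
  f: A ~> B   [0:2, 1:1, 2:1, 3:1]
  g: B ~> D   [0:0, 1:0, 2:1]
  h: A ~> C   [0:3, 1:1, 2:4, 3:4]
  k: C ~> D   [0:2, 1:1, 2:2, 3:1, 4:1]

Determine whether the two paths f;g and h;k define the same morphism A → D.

Path 1 = f;g:
  0 f~>2 g~>1
  1 f~>1 g~>0
  2 f~>1 g~>0
  3 f~>1 g~>0
  ⟦path⟧₁ = [0:1, 1:0, 2:0, 3:0]
Path 2 = h;k:
  0 h~>3 k~>1
  1 h~>1 k~>1
  2 h~>4 k~>1
  3 h~>4 k~>1
  ⟦path⟧₂ = [0:1, 1:1, 2:1, 3:1]
Equal? differ; not commutative

Answer: DOES NOT COMMUTE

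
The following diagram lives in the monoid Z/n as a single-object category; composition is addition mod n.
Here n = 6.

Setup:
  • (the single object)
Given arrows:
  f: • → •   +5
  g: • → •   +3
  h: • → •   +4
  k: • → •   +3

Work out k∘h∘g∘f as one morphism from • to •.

Answer: +3

Work:
  0 +5≡5 +3≡2 +4≡0 +3≡3  (mod 6)
⟦path⟧: +3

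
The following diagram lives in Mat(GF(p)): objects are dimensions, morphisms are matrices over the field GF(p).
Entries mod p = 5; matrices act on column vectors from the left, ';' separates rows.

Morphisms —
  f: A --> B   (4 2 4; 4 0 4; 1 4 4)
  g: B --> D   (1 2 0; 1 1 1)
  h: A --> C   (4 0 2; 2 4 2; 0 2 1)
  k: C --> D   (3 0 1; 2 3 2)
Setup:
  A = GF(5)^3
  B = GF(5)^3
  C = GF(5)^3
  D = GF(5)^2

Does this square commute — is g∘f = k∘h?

Answer: COMMUTES

Work:
1) trace f;g:
  e0=[1,0,0] f-->[4,4,1] g-->[2,4]
  e1=[0,1,0] f-->[2,0,4] g-->[2,1]
  e2=[0,0,1] f-->[4,4,4] g-->[2,2]
  ⟦path⟧₁ = (2 2 2; 4 1 2)
2) trace h;k:
  e0=[1,0,0] h-->[4,2,0] k-->[2,4]
  e1=[0,1,0] h-->[0,4,2] k-->[2,1]
  e2=[0,0,1] h-->[2,2,1] k-->[2,2]
  ⟦path⟧₂ = (2 2 2; 4 1 2)
Equal? equal; square commutes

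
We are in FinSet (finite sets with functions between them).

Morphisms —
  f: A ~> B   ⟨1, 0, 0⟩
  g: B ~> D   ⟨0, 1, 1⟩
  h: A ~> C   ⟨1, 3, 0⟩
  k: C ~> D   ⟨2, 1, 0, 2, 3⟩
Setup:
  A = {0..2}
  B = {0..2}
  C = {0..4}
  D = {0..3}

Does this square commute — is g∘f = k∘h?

1) trace f;g:
  0 f~>1 g~>1
  1 f~>0 g~>0
  2 f~>0 g~>0
  result₁ = ⟨1, 0, 0⟩
2) trace h;k:
  0 h~>1 k~>1
  1 h~>3 k~>2
  2 h~>0 k~>2
  result₂ = ⟨1, 2, 2⟩
Equal? NO — does not commute

Answer: DOES NOT COMMUTE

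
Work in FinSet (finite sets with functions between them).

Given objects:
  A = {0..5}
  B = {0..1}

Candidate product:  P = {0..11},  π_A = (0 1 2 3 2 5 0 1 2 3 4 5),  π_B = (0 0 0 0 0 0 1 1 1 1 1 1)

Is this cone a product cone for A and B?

|A|·|B| = 6·2 = 12;  |P| = 12
Check the pairing map k ↦ (π_A(k), π_B(k)):
  0 ↦ (0,0)
  1 ↦ (1,0)
  2 ↦ (2,0)
  3 ↦ (3,0)
  4 ↦ (2,0)  ✗ repeats pair of k=2
  5 ↦ (5,0)
  6 ↦ (0,1)
  7 ↦ (1,1)
  8 ↦ (2,1)
  9 ↦ (3,1)
  10 ↦ (4,1)
  11 ↦ (5,1)
distinct pairs in image: 11 / 12 needed
  → (2,0) hit at k=2 and k=4

Answer: NOT A VALID PRODUCT — duplicate pair at indices 2,4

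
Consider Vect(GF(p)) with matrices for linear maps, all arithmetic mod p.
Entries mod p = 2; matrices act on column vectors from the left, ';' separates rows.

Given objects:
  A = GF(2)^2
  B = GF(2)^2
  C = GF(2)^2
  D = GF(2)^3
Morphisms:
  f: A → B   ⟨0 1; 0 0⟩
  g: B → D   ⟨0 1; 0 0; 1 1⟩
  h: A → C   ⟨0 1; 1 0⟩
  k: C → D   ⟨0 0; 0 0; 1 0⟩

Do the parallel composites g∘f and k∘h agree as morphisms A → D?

Answer: COMMUTES

Trace:
1) trace f;g:
  e0=⟨1,0⟩ f→⟨0,0⟩ g→⟨0,0,0⟩
  e1=⟨0,1⟩ f→⟨1,0⟩ g→⟨0,0,1⟩
  composite₁ = ⟨0 0; 0 0; 0 1⟩
2) trace h;k:
  e0=⟨1,0⟩ h→⟨0,1⟩ k→⟨0,0,0⟩
  e1=⟨0,1⟩ h→⟨1,0⟩ k→⟨0,0,1⟩
  composite₂ = ⟨0 0; 0 0; 0 1⟩
Equal? YES — commutes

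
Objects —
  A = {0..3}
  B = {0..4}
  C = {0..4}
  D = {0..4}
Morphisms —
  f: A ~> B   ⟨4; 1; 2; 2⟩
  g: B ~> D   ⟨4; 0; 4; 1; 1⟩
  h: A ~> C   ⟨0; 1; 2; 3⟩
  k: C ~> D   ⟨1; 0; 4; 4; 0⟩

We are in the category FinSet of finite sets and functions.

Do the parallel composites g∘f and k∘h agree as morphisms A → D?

Answer: COMMUTES

Work:
Path 1 = f;g:
  0 f~>4 g~>1
  1 f~>1 g~>0
  2 f~>2 g~>4
  3 f~>2 g~>4
  ⟦path⟧₁ = ⟨1; 0; 4; 4⟩
Path 2 = h;k:
  0 h~>0 k~>1
  1 h~>1 k~>0
  2 h~>2 k~>4
  3 h~>3 k~>4
  ⟦path⟧₂ = ⟨1; 0; 4; 4⟩
Equal? YES — commutes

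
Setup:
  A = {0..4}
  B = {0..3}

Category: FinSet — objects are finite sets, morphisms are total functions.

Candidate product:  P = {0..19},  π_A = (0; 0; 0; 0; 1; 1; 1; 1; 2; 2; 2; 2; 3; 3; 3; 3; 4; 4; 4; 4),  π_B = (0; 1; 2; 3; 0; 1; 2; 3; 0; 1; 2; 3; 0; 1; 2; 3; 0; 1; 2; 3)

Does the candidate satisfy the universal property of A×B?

Answer: VALID PRODUCT

Trace:
|A|·|B| = 5·4 = 20;  |P| = 20
Check the pairing map k ↦ (π_A(k), π_B(k)):
  0 ↦ (0,0)
  1 ↦ (0,1)
  2 ↦ (0,2)
  3 ↦ (0,3)
  4 ↦ (1,0)
  5 ↦ (1,1)
  6 ↦ (1,2)
  7 ↦ (1,3)
  8 ↦ (2,0)
  9 ↦ (2,1)
  10 ↦ (2,2)
  11 ↦ (2,3)
  12 ↦ (3,0)
  13 ↦ (3,1)
  14 ↦ (3,2)
  15 ↦ (3,3)
  16 ↦ (4,0)
  17 ↦ (4,1)
  18 ↦ (4,2)
  19 ↦ (4,3)
distinct pairs in image: 20 / 20 needed
  → bijection onto A×B; projections well-typed.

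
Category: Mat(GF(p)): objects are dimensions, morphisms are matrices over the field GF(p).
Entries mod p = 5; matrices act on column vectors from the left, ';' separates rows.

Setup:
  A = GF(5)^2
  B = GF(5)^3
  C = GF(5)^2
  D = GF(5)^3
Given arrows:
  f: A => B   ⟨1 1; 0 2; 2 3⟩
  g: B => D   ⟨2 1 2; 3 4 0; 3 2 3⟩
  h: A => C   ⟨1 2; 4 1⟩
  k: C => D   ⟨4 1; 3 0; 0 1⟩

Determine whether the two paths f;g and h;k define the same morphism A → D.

1) trace f;g:
  e0=[1,0] f=>[1,0,2] g=>[1,3,4]
  e1=[0,1] f=>[1,2,3] g=>[0,1,1]
  result₁ = ⟨1 0; 3 1; 4 1⟩
2) trace h;k:
  e0=[1,0] h=>[1,4] k=>[3,3,4]
  e1=[0,1] h=>[2,1] k=>[4,1,1]
  result₂ = ⟨3 4; 3 1; 4 1⟩
Equal? differ; not commutative

Answer: DOES NOT COMMUTE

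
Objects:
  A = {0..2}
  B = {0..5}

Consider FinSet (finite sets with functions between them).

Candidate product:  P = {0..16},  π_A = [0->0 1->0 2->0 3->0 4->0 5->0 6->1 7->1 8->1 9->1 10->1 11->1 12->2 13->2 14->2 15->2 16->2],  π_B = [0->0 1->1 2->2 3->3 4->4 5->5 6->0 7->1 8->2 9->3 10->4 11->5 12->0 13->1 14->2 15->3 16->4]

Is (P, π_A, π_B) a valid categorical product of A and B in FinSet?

Answer: NOT A VALID PRODUCT — |P|=17 ≠ |A|·|B|=18

Work:
|A|·|B| = 3·6 = 18;  |P| = 17
  → cardinalities differ; no bijection possible.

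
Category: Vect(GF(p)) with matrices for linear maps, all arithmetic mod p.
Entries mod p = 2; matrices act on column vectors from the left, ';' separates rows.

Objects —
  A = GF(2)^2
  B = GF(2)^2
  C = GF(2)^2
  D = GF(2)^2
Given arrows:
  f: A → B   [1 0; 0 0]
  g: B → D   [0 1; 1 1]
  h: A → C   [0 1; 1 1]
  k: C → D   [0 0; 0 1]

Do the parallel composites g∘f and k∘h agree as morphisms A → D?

1) trace f;g:
  e0=⟨1,0⟩ f→⟨1,0⟩ g→⟨0,1⟩
  e1=⟨0,1⟩ f→⟨0,0⟩ g→⟨0,0⟩
  ⟦path⟧₁ = [0 0; 1 0]
2) trace h;k:
  e0=⟨1,0⟩ h→⟨0,1⟩ k→⟨0,1⟩
  e1=⟨0,1⟩ h→⟨1,1⟩ k→⟨0,1⟩
  ⟦path⟧₂ = [0 0; 1 1]
Equal? distinct morphisms ✗

Answer: DOES NOT COMMUTE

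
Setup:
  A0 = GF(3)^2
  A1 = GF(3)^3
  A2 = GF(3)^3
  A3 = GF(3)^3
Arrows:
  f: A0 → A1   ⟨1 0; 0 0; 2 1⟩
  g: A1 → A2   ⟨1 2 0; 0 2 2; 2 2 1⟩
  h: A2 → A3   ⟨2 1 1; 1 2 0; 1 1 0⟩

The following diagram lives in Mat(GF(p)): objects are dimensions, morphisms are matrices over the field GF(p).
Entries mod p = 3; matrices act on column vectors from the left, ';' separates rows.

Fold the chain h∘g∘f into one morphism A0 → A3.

Answer: ⟨1 0; 0 1; 2 2⟩

Work:
  e0=⟨1,0⟩ f→⟨1,0,2⟩ g→⟨1,1,1⟩ h→⟨1,0,2⟩
  e1=⟨0,1⟩ f→⟨0,0,1⟩ g→⟨0,2,1⟩ h→⟨0,1,2⟩
result: ⟨1 0; 0 1; 2 2⟩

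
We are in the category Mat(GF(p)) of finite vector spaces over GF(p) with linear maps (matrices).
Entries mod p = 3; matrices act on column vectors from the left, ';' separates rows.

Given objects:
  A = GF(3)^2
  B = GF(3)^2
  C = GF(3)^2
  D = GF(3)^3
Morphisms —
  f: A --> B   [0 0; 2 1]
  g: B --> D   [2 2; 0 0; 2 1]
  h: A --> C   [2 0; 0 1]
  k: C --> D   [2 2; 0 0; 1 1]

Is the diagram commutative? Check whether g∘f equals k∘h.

Answer: COMMUTES

Derivation:
1) trace f;g:
  e0=(1,0) f-->(0,2) g-->(1,0,2)
  e1=(0,1) f-->(0,1) g-->(2,0,1)
  result₁ = [1 2; 0 0; 2 1]
2) trace h;k:
  e0=(1,0) h-->(2,0) k-->(1,0,2)
  e1=(0,1) h-->(0,1) k-->(2,0,1)
  result₂ = [1 2; 0 0; 2 1]
Equal? YES — commutes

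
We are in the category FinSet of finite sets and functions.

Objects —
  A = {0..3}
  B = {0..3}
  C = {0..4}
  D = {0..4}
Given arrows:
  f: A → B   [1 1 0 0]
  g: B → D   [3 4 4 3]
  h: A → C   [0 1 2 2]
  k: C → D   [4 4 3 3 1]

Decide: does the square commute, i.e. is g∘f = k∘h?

Answer: COMMUTES

Work:
Path 1 = f;g:
  0 f→1 g→4
  1 f→1 g→4
  2 f→0 g→3
  3 f→0 g→3
  ⟦path⟧₁ = [4 4 3 3]
Path 2 = h;k:
  0 h→0 k→4
  1 h→1 k→4
  2 h→2 k→3
  3 h→2 k→3
  ⟦path⟧₂ = [4 4 3 3]
Equal? YES — commutes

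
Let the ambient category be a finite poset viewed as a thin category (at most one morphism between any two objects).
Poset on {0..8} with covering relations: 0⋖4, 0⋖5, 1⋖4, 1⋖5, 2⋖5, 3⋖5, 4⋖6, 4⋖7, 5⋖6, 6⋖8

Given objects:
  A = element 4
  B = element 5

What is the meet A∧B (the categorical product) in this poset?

Common predecessors of 4,5: {0,1}
  maximal lower bounds 0 and 1 are incomparable: neither 0≤1 nor 1≤0
→ no greatest lower bound exists

Answer: NO MEET EXISTS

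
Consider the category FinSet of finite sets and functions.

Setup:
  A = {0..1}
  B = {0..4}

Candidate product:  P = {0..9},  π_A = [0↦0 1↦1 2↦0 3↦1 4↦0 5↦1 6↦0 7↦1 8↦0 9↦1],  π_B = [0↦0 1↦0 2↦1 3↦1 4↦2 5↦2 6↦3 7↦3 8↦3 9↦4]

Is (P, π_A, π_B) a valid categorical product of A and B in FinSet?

Answer: NOT A VALID PRODUCT — duplicate pair at indices 6,8

Trace:
|A|·|B| = 2·5 = 10;  |P| = 10
Check the pairing map k ↦ (π_A(k), π_B(k)):
  0 ↦ (0,0)
  1 ↦ (1,0)
  2 ↦ (0,1)
  3 ↦ (1,1)
  4 ↦ (0,2)
  5 ↦ (1,2)
  6 ↦ (0,3)
  7 ↦ (1,3)
  8 ↦ (0,3)  ✗ repeats pair of k=6
  9 ↦ (1,4)
distinct pairs in image: 9 / 10 needed
  → (0,3) hit at k=6 and k=8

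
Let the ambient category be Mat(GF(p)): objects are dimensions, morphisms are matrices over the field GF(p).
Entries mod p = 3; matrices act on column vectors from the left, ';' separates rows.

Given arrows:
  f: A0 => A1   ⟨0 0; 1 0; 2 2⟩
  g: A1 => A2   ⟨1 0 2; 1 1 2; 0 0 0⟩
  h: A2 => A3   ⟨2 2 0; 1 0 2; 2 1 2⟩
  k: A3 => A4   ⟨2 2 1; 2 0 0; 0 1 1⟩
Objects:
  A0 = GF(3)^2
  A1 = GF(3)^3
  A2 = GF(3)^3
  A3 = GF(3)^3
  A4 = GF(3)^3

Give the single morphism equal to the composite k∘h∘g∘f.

Answer: ⟨0 1; 0 2; 2 1⟩

Derivation:
  e0=[1,0] f=>[0,1,2] g=>[1,2,0] h=>[0,1,1] k=>[0,0,2]
  e1=[0,1] f=>[0,0,2] g=>[1,1,0] h=>[1,1,0] k=>[1,2,1]
composite: ⟨0 1; 0 2; 2 1⟩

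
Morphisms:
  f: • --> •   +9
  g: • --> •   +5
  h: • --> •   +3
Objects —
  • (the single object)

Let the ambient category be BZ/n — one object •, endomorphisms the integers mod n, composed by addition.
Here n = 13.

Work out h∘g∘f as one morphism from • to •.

  0 +9≡9 +5≡1 +3≡4  (mod 13)
composite: +4

Answer: +4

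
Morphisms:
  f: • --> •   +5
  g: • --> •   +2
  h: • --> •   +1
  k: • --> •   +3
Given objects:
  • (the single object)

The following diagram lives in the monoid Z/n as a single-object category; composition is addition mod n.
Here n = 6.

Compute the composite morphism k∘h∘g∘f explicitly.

  0 +5≡5 +2≡1 +1≡2 +3≡5  (mod 6)
result: +5

Answer: +5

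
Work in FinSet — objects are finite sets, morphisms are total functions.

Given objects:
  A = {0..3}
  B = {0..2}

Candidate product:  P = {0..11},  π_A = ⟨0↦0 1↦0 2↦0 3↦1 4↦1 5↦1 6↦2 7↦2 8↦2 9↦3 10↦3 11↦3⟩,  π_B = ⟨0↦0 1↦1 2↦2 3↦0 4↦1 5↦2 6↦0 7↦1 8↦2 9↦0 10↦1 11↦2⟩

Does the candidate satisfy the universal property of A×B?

Answer: VALID PRODUCT

Derivation:
|A|·|B| = 4·3 = 12;  |P| = 12
Check the pairing map k ↦ (π_A(k), π_B(k)):
  0 ↦ (0,0)
  1 ↦ (0,1)
  2 ↦ (0,2)
  3 ↦ (1,0)
  4 ↦ (1,1)
  5 ↦ (1,2)
  6 ↦ (2,0)
  7 ↦ (2,1)
  8 ↦ (2,2)
  9 ↦ (3,0)
  10 ↦ (3,1)
  11 ↦ (3,2)
distinct pairs in image: 12 / 12 needed
  → bijection onto A×B; projections well-typed.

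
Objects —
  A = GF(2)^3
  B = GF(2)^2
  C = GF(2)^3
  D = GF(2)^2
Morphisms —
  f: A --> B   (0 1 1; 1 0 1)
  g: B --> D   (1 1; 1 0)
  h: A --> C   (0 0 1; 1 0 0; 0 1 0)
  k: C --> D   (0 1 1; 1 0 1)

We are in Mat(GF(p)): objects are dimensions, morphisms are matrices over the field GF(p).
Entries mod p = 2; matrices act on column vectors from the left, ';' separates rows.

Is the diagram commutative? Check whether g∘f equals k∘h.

Answer: COMMUTES

Trace:
Along f;g (path 1):
  e0=[1,0,0] f-->[0,1] g-->[1,0]
  e1=[0,1,0] f-->[1,0] g-->[1,1]
  e2=[0,0,1] f-->[1,1] g-->[0,1]
  result₁ = (1 1 0; 0 1 1)
Along h;k (path 2):
  e0=[1,0,0] h-->[0,1,0] k-->[1,0]
  e1=[0,1,0] h-->[0,0,1] k-->[1,1]
  e2=[0,0,1] h-->[1,0,0] k-->[0,1]
  result₂ = (1 1 0; 0 1 1)
Equal? equal; square commutes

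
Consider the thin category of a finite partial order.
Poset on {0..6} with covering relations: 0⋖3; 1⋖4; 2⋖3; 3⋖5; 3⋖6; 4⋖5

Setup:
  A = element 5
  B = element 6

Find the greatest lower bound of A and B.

{x : x<=A ∧ x<=B} = {0,2,3}  (A=5, B=6)
  0 <= 3
  2 <= 3
  3 <= 3
glb = 3

Answer: A∧B = 3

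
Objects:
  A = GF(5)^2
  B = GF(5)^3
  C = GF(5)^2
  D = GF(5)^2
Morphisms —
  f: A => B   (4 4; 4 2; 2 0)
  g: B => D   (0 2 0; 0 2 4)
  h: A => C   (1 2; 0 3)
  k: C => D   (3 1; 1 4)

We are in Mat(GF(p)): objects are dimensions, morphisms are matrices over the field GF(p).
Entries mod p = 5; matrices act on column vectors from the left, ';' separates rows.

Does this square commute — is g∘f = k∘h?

1) trace f;g:
  e0=(1,0) f=>(4,4,2) g=>(3,1)
  e1=(0,1) f=>(4,2,0) g=>(4,4)
  ⟦path⟧₁ = (3 4; 1 4)
2) trace h;k:
  e0=(1,0) h=>(1,0) k=>(3,1)
  e1=(0,1) h=>(2,3) k=>(4,4)
  ⟦path⟧₂ = (3 4; 1 4)
Equal? YES — commutes

Answer: COMMUTES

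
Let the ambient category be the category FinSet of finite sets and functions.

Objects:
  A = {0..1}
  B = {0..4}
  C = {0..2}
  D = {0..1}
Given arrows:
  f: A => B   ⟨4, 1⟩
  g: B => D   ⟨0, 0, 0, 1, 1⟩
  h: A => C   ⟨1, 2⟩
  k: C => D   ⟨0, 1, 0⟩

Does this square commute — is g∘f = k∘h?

Answer: COMMUTES

Derivation:
Along f;g (path 1):
  0 f=>4 g=>1
  1 f=>1 g=>0
  result₁ = ⟨1, 0⟩
Along h;k (path 2):
  0 h=>1 k=>1
  1 h=>2 k=>0
  result₂ = ⟨1, 0⟩
Equal? equal; square commutes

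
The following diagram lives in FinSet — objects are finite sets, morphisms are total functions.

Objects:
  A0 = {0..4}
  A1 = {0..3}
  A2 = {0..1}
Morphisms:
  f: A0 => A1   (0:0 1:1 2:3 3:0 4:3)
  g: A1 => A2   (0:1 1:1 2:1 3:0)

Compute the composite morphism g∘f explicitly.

  0 f=>0 g=>1
  1 f=>1 g=>1
  2 f=>3 g=>0
  3 f=>0 g=>1
  4 f=>3 g=>0
result: (0:1 1:1 2:0 3:1 4:0)

Answer: (0:1 1:1 2:0 3:1 4:0)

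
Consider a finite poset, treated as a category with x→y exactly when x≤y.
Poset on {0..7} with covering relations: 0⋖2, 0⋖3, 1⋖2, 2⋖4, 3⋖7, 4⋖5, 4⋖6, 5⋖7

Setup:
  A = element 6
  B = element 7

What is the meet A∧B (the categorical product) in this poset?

Answer: A∧B = 4

Trace:
Common predecessors of 6,7: {0,1,2,4}
  0 ⊑ 4
  1 ⊑ 4
  2 ⊑ 4
  4 ⊑ 4
glb = 4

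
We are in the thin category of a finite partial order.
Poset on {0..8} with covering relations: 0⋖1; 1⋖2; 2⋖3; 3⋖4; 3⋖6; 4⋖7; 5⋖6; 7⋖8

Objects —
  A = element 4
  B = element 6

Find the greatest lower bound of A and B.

{x : x<=A ∧ x<=B} = {0,1,2,3}  (A=4, B=6)
  0 <= 3
  1 <= 3
  2 <= 3
  3 <= 3
glb = 3

Answer: A∧B = 3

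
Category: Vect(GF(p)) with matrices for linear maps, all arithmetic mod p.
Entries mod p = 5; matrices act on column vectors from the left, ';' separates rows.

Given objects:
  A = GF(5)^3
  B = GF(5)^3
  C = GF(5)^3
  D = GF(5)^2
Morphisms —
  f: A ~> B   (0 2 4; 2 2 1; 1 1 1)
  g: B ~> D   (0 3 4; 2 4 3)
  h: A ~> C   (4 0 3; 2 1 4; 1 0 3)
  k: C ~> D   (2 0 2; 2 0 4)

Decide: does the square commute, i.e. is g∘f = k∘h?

1) trace f;g:
  e0=[1,0,0] f~>[0,2,1] g~>[0,1]
  e1=[0,1,0] f~>[2,2,1] g~>[0,0]
  e2=[0,0,1] f~>[4,1,1] g~>[2,0]
  composite₁ = (0 0 2; 1 0 0)
2) trace h;k:
  e0=[1,0,0] h~>[4,2,1] k~>[0,2]
  e1=[0,1,0] h~>[0,1,0] k~>[0,0]
  e2=[0,0,1] h~>[3,4,3] k~>[2,3]
  composite₂ = (0 0 2; 2 0 3)
Equal? NO — does not commute

Answer: DOES NOT COMMUTE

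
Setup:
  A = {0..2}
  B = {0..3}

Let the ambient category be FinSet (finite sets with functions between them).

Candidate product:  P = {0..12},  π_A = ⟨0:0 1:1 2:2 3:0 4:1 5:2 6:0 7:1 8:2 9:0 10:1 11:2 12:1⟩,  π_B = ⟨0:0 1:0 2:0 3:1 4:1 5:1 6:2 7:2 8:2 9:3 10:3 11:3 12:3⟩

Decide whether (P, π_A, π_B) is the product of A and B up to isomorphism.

|A|·|B| = 3·4 = 12;  |P| = 13
  → cardinalities differ; no bijection possible.

Answer: NOT A VALID PRODUCT — |P|=13 ≠ |A|·|B|=12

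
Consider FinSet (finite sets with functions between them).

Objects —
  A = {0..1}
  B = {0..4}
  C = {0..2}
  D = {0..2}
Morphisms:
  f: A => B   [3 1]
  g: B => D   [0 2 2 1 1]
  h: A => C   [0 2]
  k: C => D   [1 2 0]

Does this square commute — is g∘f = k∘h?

Answer: DOES NOT COMMUTE

Work:
Path 1 = f;g:
  0 f=>3 g=>1
  1 f=>1 g=>2
  composite₁ = [1 2]
Path 2 = h;k:
  0 h=>0 k=>1
  1 h=>2 k=>0
  composite₂ = [1 0]
Equal? differ; not commutative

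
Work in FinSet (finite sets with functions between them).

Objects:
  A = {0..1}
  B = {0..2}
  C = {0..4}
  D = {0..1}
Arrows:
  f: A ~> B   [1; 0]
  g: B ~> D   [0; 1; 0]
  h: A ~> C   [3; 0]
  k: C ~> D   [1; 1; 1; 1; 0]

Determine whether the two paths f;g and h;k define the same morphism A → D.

1) trace f;g:
  0 f~>1 g~>1
  1 f~>0 g~>0
  composite₁ = [1; 0]
2) trace h;k:
  0 h~>3 k~>1
  1 h~>0 k~>1
  composite₂ = [1; 1]
Equal? distinct morphisms ✗

Answer: DOES NOT COMMUTE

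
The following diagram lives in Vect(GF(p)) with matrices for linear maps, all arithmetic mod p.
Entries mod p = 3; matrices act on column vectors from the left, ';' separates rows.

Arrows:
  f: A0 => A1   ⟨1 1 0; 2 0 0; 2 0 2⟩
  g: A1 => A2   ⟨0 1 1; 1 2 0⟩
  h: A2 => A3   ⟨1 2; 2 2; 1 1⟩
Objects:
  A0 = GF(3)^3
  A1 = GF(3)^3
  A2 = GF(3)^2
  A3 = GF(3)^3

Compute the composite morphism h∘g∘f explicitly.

Answer: ⟨2 2 2; 0 2 1; 0 1 2⟩

Derivation:
  e0=⟨1,0,0⟩ f=>⟨1,2,2⟩ g=>⟨1,2⟩ h=>⟨2,0,0⟩
  e1=⟨0,1,0⟩ f=>⟨1,0,0⟩ g=>⟨0,1⟩ h=>⟨2,2,1⟩
  e2=⟨0,0,1⟩ f=>⟨0,0,2⟩ g=>⟨2,0⟩ h=>⟨2,1,2⟩
⟦path⟧: ⟨2 2 2; 0 2 1; 0 1 2⟩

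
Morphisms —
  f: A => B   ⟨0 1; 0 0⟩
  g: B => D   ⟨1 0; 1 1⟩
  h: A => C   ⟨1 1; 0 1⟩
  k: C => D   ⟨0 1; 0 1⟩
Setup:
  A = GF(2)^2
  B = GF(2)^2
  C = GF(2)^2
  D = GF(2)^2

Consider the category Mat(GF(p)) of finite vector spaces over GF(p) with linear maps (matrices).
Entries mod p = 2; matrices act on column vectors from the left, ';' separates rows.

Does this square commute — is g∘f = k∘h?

Answer: COMMUTES

Derivation:
1) trace f;g:
  e0=(1,0) f=>(0,0) g=>(0,0)
  e1=(0,1) f=>(1,0) g=>(1,1)
  ⟦path⟧₁ = ⟨0 1; 0 1⟩
2) trace h;k:
  e0=(1,0) h=>(1,0) k=>(0,0)
  e1=(0,1) h=>(1,1) k=>(1,1)
  ⟦path⟧₂ = ⟨0 1; 0 1⟩
Equal? same morphism ✓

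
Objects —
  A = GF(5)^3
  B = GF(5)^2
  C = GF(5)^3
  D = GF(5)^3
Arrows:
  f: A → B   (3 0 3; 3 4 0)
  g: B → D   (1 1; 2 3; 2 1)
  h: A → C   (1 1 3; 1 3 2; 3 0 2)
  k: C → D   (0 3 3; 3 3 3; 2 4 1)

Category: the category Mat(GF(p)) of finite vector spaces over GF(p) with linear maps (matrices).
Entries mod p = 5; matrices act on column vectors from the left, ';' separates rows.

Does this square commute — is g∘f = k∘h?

Path 1 = f;g:
  e0=⟨1,0,0⟩ f→⟨3,3⟩ g→⟨1,0,4⟩
  e1=⟨0,1,0⟩ f→⟨0,4⟩ g→⟨4,2,4⟩
  e2=⟨0,0,1⟩ f→⟨3,0⟩ g→⟨3,1,1⟩
  composite₁ = (1 4 3; 0 2 1; 4 4 1)
Path 2 = h;k:
  e0=⟨1,0,0⟩ h→⟨1,1,3⟩ k→⟨2,0,4⟩
  e1=⟨0,1,0⟩ h→⟨1,3,0⟩ k→⟨4,2,4⟩
  e2=⟨0,0,1⟩ h→⟨3,2,2⟩ k→⟨2,1,1⟩
  composite₂ = (2 4 2; 0 2 1; 4 4 1)
Equal? differ; not commutative

Answer: DOES NOT COMMUTE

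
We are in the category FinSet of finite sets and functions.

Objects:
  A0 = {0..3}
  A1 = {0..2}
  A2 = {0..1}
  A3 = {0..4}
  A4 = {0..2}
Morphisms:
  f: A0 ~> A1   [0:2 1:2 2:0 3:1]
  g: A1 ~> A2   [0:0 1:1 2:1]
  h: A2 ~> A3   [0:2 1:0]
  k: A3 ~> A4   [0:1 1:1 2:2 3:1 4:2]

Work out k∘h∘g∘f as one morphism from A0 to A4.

Answer: [0:1 1:1 2:2 3:1]

Derivation:
  0 f~>2 g~>1 h~>0 k~>1
  1 f~>2 g~>1 h~>0 k~>1
  2 f~>0 g~>0 h~>2 k~>2
  3 f~>1 g~>1 h~>0 k~>1
composite: [0:1 1:1 2:2 3:1]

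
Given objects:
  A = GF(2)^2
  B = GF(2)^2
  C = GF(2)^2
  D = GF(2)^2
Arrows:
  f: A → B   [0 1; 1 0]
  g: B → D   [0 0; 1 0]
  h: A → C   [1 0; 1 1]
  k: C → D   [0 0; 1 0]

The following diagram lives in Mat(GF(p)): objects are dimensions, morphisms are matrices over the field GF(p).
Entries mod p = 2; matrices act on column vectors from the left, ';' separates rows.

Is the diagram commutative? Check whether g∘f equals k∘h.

Along f;g (path 1):
  e0=⟨1,0⟩ f→⟨0,1⟩ g→⟨0,0⟩
  e1=⟨0,1⟩ f→⟨1,0⟩ g→⟨0,1⟩
  ⟦path⟧₁ = [0 0; 0 1]
Along h;k (path 2):
  e0=⟨1,0⟩ h→⟨1,1⟩ k→⟨0,1⟩
  e1=⟨0,1⟩ h→⟨0,1⟩ k→⟨0,0⟩
  ⟦path⟧₂ = [0 0; 1 0]
Equal? NO — does not commute

Answer: DOES NOT COMMUTE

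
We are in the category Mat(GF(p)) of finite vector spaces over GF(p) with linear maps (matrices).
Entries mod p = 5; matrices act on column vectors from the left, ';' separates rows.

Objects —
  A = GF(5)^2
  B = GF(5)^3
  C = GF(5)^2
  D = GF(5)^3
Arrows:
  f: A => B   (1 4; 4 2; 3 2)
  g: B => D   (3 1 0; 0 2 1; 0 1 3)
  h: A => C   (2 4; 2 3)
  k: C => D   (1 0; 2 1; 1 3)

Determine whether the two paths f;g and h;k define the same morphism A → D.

Answer: COMMUTES

Trace:
Path 1 = f;g:
  e0=[1,0] f=>[1,4,3] g=>[2,1,3]
  e1=[0,1] f=>[4,2,2] g=>[4,1,3]
  ⟦path⟧₁ = (2 4; 1 1; 3 3)
Path 2 = h;k:
  e0=[1,0] h=>[2,2] k=>[2,1,3]
  e1=[0,1] h=>[4,3] k=>[4,1,3]
  ⟦path⟧₂ = (2 4; 1 1; 3 3)
Equal? equal; square commutes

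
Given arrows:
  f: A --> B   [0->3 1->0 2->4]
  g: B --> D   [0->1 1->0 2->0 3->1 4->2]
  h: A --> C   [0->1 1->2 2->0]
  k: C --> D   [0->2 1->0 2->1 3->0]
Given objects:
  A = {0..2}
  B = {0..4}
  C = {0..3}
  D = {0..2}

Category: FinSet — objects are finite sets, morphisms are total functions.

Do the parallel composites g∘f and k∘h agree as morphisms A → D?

1) trace f;g:
  0 f-->3 g-->1
  1 f-->0 g-->1
  2 f-->4 g-->2
  ⟦path⟧₁ = [0->1 1->1 2->2]
2) trace h;k:
  0 h-->1 k-->0
  1 h-->2 k-->1
  2 h-->0 k-->2
  ⟦path⟧₂ = [0->0 1->1 2->2]
Equal? differ; not commutative

Answer: DOES NOT COMMUTE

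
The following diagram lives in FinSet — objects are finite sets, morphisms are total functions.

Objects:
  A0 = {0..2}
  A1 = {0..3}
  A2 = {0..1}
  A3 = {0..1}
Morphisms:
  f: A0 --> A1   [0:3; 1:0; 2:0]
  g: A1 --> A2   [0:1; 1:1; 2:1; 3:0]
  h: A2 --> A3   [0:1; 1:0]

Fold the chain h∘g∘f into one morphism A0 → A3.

Answer: [0:1; 1:0; 2:0]

Work:
  0 f-->3 g-->0 h-->1
  1 f-->0 g-->1 h-->0
  2 f-->0 g-->1 h-->0
⟦path⟧: [0:1; 1:0; 2:0]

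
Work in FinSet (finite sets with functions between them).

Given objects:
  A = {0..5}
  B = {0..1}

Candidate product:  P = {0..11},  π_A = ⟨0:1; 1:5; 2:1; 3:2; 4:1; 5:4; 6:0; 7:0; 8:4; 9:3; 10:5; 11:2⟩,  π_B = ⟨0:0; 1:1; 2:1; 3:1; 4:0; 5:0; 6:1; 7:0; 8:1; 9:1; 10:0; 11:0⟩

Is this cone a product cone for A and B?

|A|·|B| = 6·2 = 12;  |P| = 12
Check the pairing map k ↦ (π_A(k), π_B(k)):
  0 : (1,0)
  1 : (5,1)
  2 : (1,1)
  3 : (2,1)
  4 : (1,0)  ✗ repeats pair of k=0
  5 : (4,0)
  6 : (0,1)
  7 : (0,0)
  8 : (4,1)
  9 : (3,1)
  10 : (5,0)
  11 : (2,0)
distinct pairs in image: 11 / 12 needed
  → (1,0) hit at k=0 and k=4

Answer: NOT A VALID PRODUCT — duplicate pair at indices 0,4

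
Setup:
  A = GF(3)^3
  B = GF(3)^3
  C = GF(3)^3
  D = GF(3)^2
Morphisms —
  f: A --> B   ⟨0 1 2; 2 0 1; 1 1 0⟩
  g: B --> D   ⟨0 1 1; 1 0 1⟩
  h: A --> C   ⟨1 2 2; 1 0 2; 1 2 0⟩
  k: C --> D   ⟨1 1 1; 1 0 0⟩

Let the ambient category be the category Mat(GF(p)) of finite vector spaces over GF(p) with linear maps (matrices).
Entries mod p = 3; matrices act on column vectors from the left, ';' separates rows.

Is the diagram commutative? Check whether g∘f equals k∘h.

Answer: COMMUTES

Work:
Along f;g (path 1):
  e0=(1,0,0) f-->(0,2,1) g-->(0,1)
  e1=(0,1,0) f-->(1,0,1) g-->(1,2)
  e2=(0,0,1) f-->(2,1,0) g-->(1,2)
  ⟦path⟧₁ = ⟨0 1 1; 1 2 2⟩
Along h;k (path 2):
  e0=(1,0,0) h-->(1,1,1) k-->(0,1)
  e1=(0,1,0) h-->(2,0,2) k-->(1,2)
  e2=(0,0,1) h-->(2,2,0) k-->(1,2)
  ⟦path⟧₂ = ⟨0 1 1; 1 2 2⟩
Equal? equal; square commutes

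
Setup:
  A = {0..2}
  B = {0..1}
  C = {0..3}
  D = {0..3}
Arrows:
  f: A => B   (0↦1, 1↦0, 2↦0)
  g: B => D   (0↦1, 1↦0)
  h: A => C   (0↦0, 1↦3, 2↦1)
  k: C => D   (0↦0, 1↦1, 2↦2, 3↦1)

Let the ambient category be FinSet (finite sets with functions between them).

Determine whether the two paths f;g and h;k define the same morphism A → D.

Answer: COMMUTES

Work:
Along f;g (path 1):
  0 f=>1 g=>0
  1 f=>0 g=>1
  2 f=>0 g=>1
  composite₁ = (0↦0, 1↦1, 2↦1)
Along h;k (path 2):
  0 h=>0 k=>0
  1 h=>3 k=>1
  2 h=>1 k=>1
  composite₂ = (0↦0, 1↦1, 2↦1)
Equal? equal; square commutes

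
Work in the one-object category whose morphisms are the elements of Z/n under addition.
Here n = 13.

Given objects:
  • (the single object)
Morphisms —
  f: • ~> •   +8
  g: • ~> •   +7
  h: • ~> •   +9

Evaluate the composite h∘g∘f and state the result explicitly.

  0 +8≡8 +7≡2 +9≡11  (mod 13)
⟦path⟧: +11

Answer: +11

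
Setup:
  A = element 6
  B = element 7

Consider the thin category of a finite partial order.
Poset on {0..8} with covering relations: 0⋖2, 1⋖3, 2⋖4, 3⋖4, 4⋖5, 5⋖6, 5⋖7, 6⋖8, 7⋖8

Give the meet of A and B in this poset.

Common predecessors of 6,7: {0,1,2,3,4,5}
  0 ≤ 5
  1 ≤ 5
  2 ≤ 5
  3 ≤ 5
  4 ≤ 5
  5 ≤ 5
glb = 5

Answer: A∧B = 5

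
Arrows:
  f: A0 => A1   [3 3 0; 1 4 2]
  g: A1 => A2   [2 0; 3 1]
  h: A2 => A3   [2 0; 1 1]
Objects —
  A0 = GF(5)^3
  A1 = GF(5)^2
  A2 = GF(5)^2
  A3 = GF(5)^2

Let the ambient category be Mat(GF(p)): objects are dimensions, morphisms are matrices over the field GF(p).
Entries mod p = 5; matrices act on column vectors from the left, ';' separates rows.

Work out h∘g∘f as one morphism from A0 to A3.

  e0=⟨1,0,0⟩ f=>⟨3,1⟩ g=>⟨1,0⟩ h=>⟨2,1⟩
  e1=⟨0,1,0⟩ f=>⟨3,4⟩ g=>⟨1,3⟩ h=>⟨2,4⟩
  e2=⟨0,0,1⟩ f=>⟨0,2⟩ g=>⟨0,2⟩ h=>⟨0,2⟩
composite: [2 2 0; 1 4 2]

Answer: [2 2 0; 1 4 2]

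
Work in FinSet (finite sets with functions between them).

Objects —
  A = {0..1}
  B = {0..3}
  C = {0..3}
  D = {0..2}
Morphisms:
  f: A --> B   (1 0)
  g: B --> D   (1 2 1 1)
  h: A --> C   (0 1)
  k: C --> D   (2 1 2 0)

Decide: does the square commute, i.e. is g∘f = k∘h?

Answer: COMMUTES

Work:
Path 1 = f;g:
  0 f-->1 g-->2
  1 f-->0 g-->1
  composite₁ = (2 1)
Path 2 = h;k:
  0 h-->0 k-->2
  1 h-->1 k-->1
  composite₂ = (2 1)
Equal? equal; square commutes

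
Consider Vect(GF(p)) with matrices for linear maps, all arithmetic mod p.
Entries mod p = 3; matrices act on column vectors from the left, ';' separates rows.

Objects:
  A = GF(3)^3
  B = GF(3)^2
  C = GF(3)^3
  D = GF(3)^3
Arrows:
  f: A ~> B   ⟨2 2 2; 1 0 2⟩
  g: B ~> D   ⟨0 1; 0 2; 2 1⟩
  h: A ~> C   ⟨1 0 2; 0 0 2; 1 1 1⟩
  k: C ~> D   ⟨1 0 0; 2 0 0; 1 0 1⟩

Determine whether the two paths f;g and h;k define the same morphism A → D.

1) trace f;g:
  e0=⟨1,0,0⟩ f~>⟨2,1⟩ g~>⟨1,2,2⟩
  e1=⟨0,1,0⟩ f~>⟨2,0⟩ g~>⟨0,0,1⟩
  e2=⟨0,0,1⟩ f~>⟨2,2⟩ g~>⟨2,1,0⟩
  composite₁ = ⟨1 0 2; 2 0 1; 2 1 0⟩
2) trace h;k:
  e0=⟨1,0,0⟩ h~>⟨1,0,1⟩ k~>⟨1,2,2⟩
  e1=⟨0,1,0⟩ h~>⟨0,0,1⟩ k~>⟨0,0,1⟩
  e2=⟨0,0,1⟩ h~>⟨2,2,1⟩ k~>⟨2,1,0⟩
  composite₂ = ⟨1 0 2; 2 0 1; 2 1 0⟩
Equal? same morphism ✓

Answer: COMMUTES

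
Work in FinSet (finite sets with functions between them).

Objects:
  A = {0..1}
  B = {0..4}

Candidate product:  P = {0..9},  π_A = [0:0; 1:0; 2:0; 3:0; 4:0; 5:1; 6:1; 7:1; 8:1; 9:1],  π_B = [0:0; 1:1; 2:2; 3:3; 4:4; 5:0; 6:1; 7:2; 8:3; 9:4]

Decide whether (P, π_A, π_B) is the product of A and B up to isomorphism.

|A|·|B| = 2·5 = 10;  |P| = 10
Check the pairing map k ↦ (π_A(k), π_B(k)):
  0 : (0,0)
  1 : (0,1)
  2 : (0,2)
  3 : (0,3)
  4 : (0,4)
  5 : (1,0)
  6 : (1,1)
  7 : (1,2)
  8 : (1,3)
  9 : (1,4)
distinct pairs in image: 10 / 10 needed
  → bijection onto A×B; projections well-typed.

Answer: VALID PRODUCT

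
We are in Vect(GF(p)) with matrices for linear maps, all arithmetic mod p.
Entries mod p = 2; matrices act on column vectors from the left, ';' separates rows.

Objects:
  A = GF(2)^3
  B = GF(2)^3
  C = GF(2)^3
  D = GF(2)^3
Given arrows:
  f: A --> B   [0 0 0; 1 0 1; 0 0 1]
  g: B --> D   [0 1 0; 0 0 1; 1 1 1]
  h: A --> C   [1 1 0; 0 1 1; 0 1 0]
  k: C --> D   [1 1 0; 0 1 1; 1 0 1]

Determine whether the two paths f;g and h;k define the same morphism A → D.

Along f;g (path 1):
  e0=⟨1,0,0⟩ f-->⟨0,1,0⟩ g-->⟨1,0,1⟩
  e1=⟨0,1,0⟩ f-->⟨0,0,0⟩ g-->⟨0,0,0⟩
  e2=⟨0,0,1⟩ f-->⟨0,1,1⟩ g-->⟨1,1,0⟩
  result₁ = [1 0 1; 0 0 1; 1 0 0]
Along h;k (path 2):
  e0=⟨1,0,0⟩ h-->⟨1,0,0⟩ k-->⟨1,0,1⟩
  e1=⟨0,1,0⟩ h-->⟨1,1,1⟩ k-->⟨0,0,0⟩
  e2=⟨0,0,1⟩ h-->⟨0,1,0⟩ k-->⟨1,1,0⟩
  result₂ = [1 0 1; 0 0 1; 1 0 0]
Equal? same morphism ✓

Answer: COMMUTES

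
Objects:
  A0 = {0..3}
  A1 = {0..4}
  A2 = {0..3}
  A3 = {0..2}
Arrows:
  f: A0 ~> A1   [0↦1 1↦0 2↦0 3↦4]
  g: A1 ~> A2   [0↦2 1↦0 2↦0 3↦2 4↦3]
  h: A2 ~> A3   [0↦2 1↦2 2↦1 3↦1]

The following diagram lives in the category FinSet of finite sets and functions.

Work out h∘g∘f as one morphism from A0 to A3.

Answer: [0↦2 1↦1 2↦1 3↦1]

Derivation:
  0 f~>1 g~>0 h~>2
  1 f~>0 g~>2 h~>1
  2 f~>0 g~>2 h~>1
  3 f~>4 g~>3 h~>1
result: [0↦2 1↦1 2↦1 3↦1]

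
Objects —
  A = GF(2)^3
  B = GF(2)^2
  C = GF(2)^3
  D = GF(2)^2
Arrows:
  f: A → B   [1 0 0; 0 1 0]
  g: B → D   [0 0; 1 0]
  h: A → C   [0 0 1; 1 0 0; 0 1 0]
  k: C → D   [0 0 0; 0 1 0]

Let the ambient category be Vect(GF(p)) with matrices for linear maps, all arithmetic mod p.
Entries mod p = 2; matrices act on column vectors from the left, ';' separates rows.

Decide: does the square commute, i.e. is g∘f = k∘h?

Answer: COMMUTES

Derivation:
Along f;g (path 1):
  e0=(1,0,0) f→(1,0) g→(0,1)
  e1=(0,1,0) f→(0,1) g→(0,0)
  e2=(0,0,1) f→(0,0) g→(0,0)
  composite₁ = [0 0 0; 1 0 0]
Along h;k (path 2):
  e0=(1,0,0) h→(0,1,0) k→(0,1)
  e1=(0,1,0) h→(0,0,1) k→(0,0)
  e2=(0,0,1) h→(1,0,0) k→(0,0)
  composite₂ = [0 0 0; 1 0 0]
Equal? equal; square commutes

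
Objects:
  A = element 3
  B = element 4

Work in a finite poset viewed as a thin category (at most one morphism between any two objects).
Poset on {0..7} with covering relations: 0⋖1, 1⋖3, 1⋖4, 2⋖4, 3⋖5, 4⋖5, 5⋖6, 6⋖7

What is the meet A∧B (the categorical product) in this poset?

{x : x⊑A ∧ x⊑B} = {0,1}  (A=3, B=4)
  0 ⊑ 1
  1 ⊑ 1
glb = 1

Answer: A∧B = 1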